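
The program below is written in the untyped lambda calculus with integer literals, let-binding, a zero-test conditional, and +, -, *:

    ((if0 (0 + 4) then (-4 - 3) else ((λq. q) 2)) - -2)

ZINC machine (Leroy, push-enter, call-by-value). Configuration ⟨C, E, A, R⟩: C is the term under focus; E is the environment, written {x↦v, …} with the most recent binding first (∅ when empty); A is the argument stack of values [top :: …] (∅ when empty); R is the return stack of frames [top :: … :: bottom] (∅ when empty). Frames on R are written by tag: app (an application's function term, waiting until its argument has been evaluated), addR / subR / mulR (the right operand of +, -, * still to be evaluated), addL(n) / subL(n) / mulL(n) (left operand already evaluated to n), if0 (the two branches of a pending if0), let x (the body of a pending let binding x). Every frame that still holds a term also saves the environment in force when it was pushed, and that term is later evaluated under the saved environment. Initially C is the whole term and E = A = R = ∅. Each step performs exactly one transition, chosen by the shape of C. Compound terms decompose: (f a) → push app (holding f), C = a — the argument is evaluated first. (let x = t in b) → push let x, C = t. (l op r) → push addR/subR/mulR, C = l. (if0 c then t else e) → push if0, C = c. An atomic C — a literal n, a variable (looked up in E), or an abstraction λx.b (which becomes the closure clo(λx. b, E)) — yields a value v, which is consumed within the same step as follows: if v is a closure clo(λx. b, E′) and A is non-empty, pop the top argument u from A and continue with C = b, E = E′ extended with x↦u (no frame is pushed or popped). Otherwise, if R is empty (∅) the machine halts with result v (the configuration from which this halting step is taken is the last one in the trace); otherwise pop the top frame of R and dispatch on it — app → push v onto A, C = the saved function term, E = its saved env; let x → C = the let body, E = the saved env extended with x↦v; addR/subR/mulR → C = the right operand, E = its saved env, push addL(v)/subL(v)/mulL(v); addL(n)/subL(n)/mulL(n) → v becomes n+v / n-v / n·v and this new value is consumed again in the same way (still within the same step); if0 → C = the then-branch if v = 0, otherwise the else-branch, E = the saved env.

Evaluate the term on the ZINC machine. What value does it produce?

Answer: 4

Execution trace:
[0] <C=((if0 (0 + 4) then (-4 - 3) else ((λq. q) 2)) - -2), E=∅, A=∅, R=∅>
[1] <C=(if0 (0 + 4) then (-4 - 3) else ((λq. q) 2)), E=∅, A=∅, R=[subR]>
[2] <C=(0 + 4), E=∅, A=∅, R=[if0 :: subR]>
[3] <C=0, E=∅, A=∅, R=[addR :: if0 :: subR]>
[4] <C=4, E=∅, A=∅, R=[addL(0) :: if0 :: subR]>
[5] <C=((λq. q) 2), E=∅, A=∅, R=[subR]>
[6] <C=2, E=∅, A=∅, R=[app :: subR]>
[7] <C=(λq. q), E=∅, A=[2], R=[subR]>
[8] <C=q, E={q↦2}, A=∅, R=[subR]>
[9] <C=-2, E=∅, A=∅, R=[subL(2)]>
→ final value 4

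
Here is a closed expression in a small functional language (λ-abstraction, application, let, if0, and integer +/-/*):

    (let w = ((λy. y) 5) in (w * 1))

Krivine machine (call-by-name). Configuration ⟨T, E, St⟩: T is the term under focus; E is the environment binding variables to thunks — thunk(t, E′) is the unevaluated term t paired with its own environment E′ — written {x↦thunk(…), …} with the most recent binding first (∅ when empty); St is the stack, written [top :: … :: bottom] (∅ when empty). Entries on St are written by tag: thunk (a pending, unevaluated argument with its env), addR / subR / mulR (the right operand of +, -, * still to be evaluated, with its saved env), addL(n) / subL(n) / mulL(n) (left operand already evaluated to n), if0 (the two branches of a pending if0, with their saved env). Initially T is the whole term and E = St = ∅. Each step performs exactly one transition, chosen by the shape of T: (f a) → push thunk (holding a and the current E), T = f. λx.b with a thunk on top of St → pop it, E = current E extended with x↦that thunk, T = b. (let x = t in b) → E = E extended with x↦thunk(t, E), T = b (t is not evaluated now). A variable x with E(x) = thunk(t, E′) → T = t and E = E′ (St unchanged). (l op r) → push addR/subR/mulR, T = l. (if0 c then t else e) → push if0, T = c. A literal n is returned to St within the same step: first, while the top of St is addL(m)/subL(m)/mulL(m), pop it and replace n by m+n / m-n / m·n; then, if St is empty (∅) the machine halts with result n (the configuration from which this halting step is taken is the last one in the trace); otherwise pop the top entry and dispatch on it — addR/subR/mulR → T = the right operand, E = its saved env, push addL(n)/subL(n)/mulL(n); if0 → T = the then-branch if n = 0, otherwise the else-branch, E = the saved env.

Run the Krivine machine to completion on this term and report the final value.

Answer: 5

Machine steps:
[0] <T=(let w = ((λy. y) 5) in (w * 1)), E=∅, St=∅>
[1] <T=(w * 1), E={w↦thunk(((λy. y) 5), ∅)}, St=∅>
[2] <T=w, E={w↦thunk(((λy. y) 5), ∅)}, St=[mulR]>
[3] <T=((λy. y) 5), E=∅, St=[mulR]>
[4] <T=(λy. y), E=∅, St=[thunk :: mulR]>
[5] <T=y, E={y↦thunk(5, ∅)}, St=[mulR]>
[6] <T=5, E=∅, St=[mulR]>
[7] <T=1, E={w↦thunk(((λy. y) 5), ∅)}, St=[mulL(5)]>
→ final value 5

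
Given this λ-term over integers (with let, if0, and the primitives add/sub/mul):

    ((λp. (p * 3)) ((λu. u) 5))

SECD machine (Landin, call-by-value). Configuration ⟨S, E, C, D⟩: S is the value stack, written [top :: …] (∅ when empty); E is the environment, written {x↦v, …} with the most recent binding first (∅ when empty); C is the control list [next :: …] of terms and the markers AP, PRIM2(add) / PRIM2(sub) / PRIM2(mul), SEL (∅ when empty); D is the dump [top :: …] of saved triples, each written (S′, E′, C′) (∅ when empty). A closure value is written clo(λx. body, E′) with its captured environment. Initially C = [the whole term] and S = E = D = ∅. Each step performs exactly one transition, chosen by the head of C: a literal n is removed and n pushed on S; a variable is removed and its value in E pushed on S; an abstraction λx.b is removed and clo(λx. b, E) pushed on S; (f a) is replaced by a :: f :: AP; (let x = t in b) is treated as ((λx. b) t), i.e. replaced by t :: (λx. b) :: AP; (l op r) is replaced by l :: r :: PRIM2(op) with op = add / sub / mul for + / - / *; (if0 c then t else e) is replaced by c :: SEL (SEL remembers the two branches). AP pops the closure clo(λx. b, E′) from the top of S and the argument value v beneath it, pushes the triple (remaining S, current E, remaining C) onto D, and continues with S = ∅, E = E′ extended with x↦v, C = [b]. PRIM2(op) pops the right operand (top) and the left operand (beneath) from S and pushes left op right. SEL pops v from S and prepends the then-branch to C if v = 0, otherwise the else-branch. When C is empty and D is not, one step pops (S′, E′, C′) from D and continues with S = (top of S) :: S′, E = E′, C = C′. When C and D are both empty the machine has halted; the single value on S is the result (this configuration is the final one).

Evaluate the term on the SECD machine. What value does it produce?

step 0: ⟨S=∅; E=∅; C=[((λp. (p * 3)) ((λu. u) 5))]; D=∅⟩
step 1: ⟨S=∅; E=∅; C=[((λu. u) 5) :: (λp. (p * 3)) :: AP]; D=∅⟩
step 2: ⟨S=∅; E=∅; C=[5 :: (λu. u) :: AP :: (λp. (p * 3)) :: AP]; D=∅⟩
step 3: ⟨S=[5]; E=∅; C=[(λu. u) :: AP :: (λp. (p * 3)) :: AP]; D=∅⟩
step 4: ⟨S=[clo(λu. u, ∅) :: 5]; E=∅; C=[AP :: (λp. (p * 3)) :: AP]; D=∅⟩
step 5: ⟨S=∅; E={u↦5}; C=[u]; D=[(∅, ∅, [(λp. (p * 3)) :: AP])]⟩
step 6: ⟨S=[5]; E={u↦5}; C=∅; D=[(∅, ∅, [(λp. (p * 3)) :: AP])]⟩
step 7: ⟨S=[5]; E=∅; C=[(λp. (p * 3)) :: AP]; D=∅⟩
step 8: ⟨S=[clo(λp. (p * 3), ∅) :: 5]; E=∅; C=[AP]; D=∅⟩
step 9: ⟨S=∅; E={p↦5}; C=[(p * 3)]; D=[(∅, ∅, ∅)]⟩
step 10: ⟨S=∅; E={p↦5}; C=[p :: 3 :: PRIM2(mul)]; D=[(∅, ∅, ∅)]⟩
step 11: ⟨S=[5]; E={p↦5}; C=[3 :: PRIM2(mul)]; D=[(∅, ∅, ∅)]⟩
step 12: ⟨S=[3 :: 5]; E={p↦5}; C=[PRIM2(mul)]; D=[(∅, ∅, ∅)]⟩
step 13: ⟨S=[15]; E={p↦5}; C=∅; D=[(∅, ∅, ∅)]⟩
step 14: ⟨S=[15]; E=∅; C=∅; D=∅⟩
→ final value 15

Answer: 15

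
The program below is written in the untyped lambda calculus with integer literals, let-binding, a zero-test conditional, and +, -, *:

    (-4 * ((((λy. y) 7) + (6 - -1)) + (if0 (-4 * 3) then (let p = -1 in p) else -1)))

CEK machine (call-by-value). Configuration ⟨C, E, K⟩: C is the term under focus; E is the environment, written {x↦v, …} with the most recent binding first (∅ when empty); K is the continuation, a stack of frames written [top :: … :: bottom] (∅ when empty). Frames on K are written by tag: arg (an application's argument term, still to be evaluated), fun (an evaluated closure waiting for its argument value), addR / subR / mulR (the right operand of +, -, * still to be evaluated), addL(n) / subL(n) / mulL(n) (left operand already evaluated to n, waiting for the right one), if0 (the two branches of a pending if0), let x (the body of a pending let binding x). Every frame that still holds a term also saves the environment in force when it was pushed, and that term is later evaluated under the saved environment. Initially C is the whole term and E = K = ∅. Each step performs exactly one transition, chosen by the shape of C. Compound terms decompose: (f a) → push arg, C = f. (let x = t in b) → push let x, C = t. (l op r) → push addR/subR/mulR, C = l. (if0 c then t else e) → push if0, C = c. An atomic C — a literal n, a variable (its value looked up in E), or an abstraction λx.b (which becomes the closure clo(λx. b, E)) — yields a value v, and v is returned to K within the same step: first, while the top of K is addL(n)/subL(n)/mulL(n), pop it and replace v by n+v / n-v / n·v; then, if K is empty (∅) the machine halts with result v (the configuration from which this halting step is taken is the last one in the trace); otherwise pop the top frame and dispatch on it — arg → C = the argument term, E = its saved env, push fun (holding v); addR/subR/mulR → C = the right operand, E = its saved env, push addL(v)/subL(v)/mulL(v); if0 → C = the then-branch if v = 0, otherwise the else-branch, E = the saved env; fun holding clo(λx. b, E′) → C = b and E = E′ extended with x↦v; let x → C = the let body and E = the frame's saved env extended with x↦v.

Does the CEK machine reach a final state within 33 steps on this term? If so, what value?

0. [C=(-4 * ((((λy. y) 7) + (6 - -1)) + (if0 (-4 * 3) then (let p = -1 in p) else -1))) | E=∅ | K=∅]
1. [C=-4 | E=∅ | K=[mulR]]
2. [C=((((λy. y) 7) + (6 - -1)) + (if0 (-4 * 3) then (let p = -1 in p) else -1)) | E=∅ | K=[mulL(-4)]]
3. [C=(((λy. y) 7) + (6 - -1)) | E=∅ | K=[addR :: mulL(-4)]]
4. [C=((λy. y) 7) | E=∅ | K=[addR :: addR :: mulL(-4)]]
5. [C=(λy. y) | E=∅ | K=[arg :: addR :: addR :: mulL(-4)]]
6. [C=7 | E=∅ | K=[fun :: addR :: addR :: mulL(-4)]]
7. [C=y | E={y↦7} | K=[addR :: addR :: mulL(-4)]]
8. [C=(6 - -1) | E=∅ | K=[addL(7) :: addR :: mulL(-4)]]
9. [C=6 | E=∅ | K=[subR :: addL(7) :: addR :: mulL(-4)]]
10. [C=-1 | E=∅ | K=[subL(6) :: addL(7) :: addR :: mulL(-4)]]
11. [C=(if0 (-4 * 3) then (let p = -1 in p) else -1) | E=∅ | K=[addL(14) :: mulL(-4)]]
12. [C=(-4 * 3) | E=∅ | K=[if0 :: addL(14) :: mulL(-4)]]
13. [C=-4 | E=∅ | K=[mulR :: if0 :: addL(14) :: mulL(-4)]]
14. [C=3 | E=∅ | K=[mulL(-4) :: if0 :: addL(14) :: mulL(-4)]]
15. [C=-1 | E=∅ | K=[addL(14) :: mulL(-4)]]
→ final value -52

Answer: -52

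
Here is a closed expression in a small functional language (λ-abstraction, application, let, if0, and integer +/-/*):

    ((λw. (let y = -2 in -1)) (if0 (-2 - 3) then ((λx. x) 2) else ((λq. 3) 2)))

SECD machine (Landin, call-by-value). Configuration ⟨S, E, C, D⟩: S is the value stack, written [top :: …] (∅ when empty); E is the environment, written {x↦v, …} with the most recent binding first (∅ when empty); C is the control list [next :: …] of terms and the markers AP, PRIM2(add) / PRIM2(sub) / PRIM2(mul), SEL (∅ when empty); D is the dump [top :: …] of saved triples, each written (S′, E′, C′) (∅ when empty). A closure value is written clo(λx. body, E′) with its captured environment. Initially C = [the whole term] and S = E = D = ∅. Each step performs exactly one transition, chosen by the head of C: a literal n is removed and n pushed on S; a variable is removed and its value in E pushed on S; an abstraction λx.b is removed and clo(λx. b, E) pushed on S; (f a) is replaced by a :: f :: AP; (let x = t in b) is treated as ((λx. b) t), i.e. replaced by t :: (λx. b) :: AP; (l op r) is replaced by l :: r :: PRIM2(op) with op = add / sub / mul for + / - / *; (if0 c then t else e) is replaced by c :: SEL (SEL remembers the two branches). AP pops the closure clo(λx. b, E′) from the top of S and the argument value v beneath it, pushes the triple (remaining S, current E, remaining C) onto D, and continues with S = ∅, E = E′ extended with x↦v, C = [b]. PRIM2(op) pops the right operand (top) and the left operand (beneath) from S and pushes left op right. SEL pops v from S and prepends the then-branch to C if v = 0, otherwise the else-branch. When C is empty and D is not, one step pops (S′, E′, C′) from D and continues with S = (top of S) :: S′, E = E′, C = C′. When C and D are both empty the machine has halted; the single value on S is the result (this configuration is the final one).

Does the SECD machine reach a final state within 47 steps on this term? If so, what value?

Answer: -1

Execution trace:
0. <S=∅, E=∅, C=[((λw. (let y = -2 in -1)) (if0 (-2 - 3) then ((λx. x) 2) else ((λq. 3) 2)))], D=∅>
1. <S=∅, E=∅, C=[(if0 (-2 - 3) then ((λx. x) 2) else ((λq. 3) 2)) :: (λw. (let y = -2 in -1)) :: AP], D=∅>
2. <S=∅, E=∅, C=[(-2 - 3) :: SEL :: (λw. (let y = -2 in -1)) :: AP], D=∅>
3. <S=∅, E=∅, C=[-2 :: 3 :: PRIM2(sub) :: SEL :: (λw. (let y = -2 in -1)) :: AP], D=∅>
4. <S=[-2], E=∅, C=[3 :: PRIM2(sub) :: SEL :: (λw. (let y = -2 in -1)) :: AP], D=∅>
5. <S=[3 :: -2], E=∅, C=[PRIM2(sub) :: SEL :: (λw. (let y = -2 in -1)) :: AP], D=∅>
6. <S=[-5], E=∅, C=[SEL :: (λw. (let y = -2 in -1)) :: AP], D=∅>
7. <S=∅, E=∅, C=[((λq. 3) 2) :: (λw. (let y = -2 in -1)) :: AP], D=∅>
8. <S=∅, E=∅, C=[2 :: (λq. 3) :: AP :: (λw. (let y = -2 in -1)) :: AP], D=∅>
9. <S=[2], E=∅, C=[(λq. 3) :: AP :: (λw. (let y = -2 in -1)) :: AP], D=∅>
10. <S=[clo(λq. 3, ∅) :: 2], E=∅, C=[AP :: (λw. (let y = -2 in -1)) :: AP], D=∅>
11. <S=∅, E={q↦2}, C=[3], D=[(∅, ∅, [(λw. (let y = -2 in -1)) :: AP])]>
12. <S=[3], E={q↦2}, C=∅, D=[(∅, ∅, [(λw. (let y = -2 in -1)) :: AP])]>
13. <S=[3], E=∅, C=[(λw. (let y = -2 in -1)) :: AP], D=∅>
14. <S=[clo(λw. (let y = -2 in -1), ∅) :: 3], E=∅, C=[AP], D=∅>
15. <S=∅, E={w↦3}, C=[(let y = -2 in -1)], D=[(∅, ∅, ∅)]>
16. <S=∅, E={w↦3}, C=[-2 :: (λy. -1) :: AP], D=[(∅, ∅, ∅)]>
17. <S=[-2], E={w↦3}, C=[(λy. -1) :: AP], D=[(∅, ∅, ∅)]>
18. <S=[clo(λy. -1, {w↦3}) :: -2], E={w↦3}, C=[AP], D=[(∅, ∅, ∅)]>
19. <S=∅, E={y↦-2, w↦3}, C=[-1], D=[(∅, {w↦3}, ∅) :: (∅, ∅, ∅)]>
20. <S=[-1], E={y↦-2, w↦3}, C=∅, D=[(∅, {w↦3}, ∅) :: (∅, ∅, ∅)]>
21. <S=[-1], E={w↦3}, C=∅, D=[(∅, ∅, ∅)]>
22. <S=[-1], E=∅, C=∅, D=∅>
→ final value -1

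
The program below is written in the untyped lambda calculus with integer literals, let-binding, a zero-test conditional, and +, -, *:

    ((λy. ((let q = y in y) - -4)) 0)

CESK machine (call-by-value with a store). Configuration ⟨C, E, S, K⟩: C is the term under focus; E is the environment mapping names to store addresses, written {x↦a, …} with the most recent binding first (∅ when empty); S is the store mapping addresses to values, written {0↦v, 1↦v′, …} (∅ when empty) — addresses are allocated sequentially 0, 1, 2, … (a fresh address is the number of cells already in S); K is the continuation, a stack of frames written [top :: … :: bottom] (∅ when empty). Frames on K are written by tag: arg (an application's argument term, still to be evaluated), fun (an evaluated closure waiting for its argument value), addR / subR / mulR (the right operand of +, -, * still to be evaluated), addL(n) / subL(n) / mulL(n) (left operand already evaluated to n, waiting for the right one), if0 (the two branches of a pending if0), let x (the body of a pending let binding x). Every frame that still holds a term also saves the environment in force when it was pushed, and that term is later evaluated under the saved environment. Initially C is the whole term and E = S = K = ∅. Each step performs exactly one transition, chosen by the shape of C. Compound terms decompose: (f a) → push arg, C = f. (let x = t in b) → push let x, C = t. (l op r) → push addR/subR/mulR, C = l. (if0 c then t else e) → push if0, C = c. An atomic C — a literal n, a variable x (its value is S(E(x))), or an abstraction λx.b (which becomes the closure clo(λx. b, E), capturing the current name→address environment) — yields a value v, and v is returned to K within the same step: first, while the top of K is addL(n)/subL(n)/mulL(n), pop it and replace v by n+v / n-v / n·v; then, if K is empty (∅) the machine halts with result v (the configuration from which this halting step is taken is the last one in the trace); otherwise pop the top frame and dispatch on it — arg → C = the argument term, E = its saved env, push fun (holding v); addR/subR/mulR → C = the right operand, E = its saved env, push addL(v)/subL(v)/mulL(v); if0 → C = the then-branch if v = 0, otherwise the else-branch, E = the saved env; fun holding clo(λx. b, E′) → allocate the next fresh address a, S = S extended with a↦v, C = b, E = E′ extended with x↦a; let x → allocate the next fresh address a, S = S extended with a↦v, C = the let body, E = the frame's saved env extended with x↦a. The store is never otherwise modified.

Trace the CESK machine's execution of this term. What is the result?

t=0: ⟨C=((λy. ((let q = y in y) - -4)) 0); E=∅; S=∅; K=∅⟩
t=1: ⟨C=(λy. ((let q = y in y) - -4)); E=∅; S=∅; K=[arg]⟩
t=2: ⟨C=0; E=∅; S=∅; K=[fun]⟩
t=3: ⟨C=((let q = y in y) - -4); E={y↦0}; S={0↦0}; K=∅⟩
t=4: ⟨C=(let q = y in y); E={y↦0}; S={0↦0}; K=[subR]⟩
t=5: ⟨C=y; E={y↦0}; S={0↦0}; K=[let q :: subR]⟩
t=6: ⟨C=y; E={q↦1, y↦0}; S={0↦0, 1↦0}; K=[subR]⟩
t=7: ⟨C=-4; E={y↦0}; S={0↦0, 1↦0}; K=[subL(0)]⟩
→ final value 4

Answer: 4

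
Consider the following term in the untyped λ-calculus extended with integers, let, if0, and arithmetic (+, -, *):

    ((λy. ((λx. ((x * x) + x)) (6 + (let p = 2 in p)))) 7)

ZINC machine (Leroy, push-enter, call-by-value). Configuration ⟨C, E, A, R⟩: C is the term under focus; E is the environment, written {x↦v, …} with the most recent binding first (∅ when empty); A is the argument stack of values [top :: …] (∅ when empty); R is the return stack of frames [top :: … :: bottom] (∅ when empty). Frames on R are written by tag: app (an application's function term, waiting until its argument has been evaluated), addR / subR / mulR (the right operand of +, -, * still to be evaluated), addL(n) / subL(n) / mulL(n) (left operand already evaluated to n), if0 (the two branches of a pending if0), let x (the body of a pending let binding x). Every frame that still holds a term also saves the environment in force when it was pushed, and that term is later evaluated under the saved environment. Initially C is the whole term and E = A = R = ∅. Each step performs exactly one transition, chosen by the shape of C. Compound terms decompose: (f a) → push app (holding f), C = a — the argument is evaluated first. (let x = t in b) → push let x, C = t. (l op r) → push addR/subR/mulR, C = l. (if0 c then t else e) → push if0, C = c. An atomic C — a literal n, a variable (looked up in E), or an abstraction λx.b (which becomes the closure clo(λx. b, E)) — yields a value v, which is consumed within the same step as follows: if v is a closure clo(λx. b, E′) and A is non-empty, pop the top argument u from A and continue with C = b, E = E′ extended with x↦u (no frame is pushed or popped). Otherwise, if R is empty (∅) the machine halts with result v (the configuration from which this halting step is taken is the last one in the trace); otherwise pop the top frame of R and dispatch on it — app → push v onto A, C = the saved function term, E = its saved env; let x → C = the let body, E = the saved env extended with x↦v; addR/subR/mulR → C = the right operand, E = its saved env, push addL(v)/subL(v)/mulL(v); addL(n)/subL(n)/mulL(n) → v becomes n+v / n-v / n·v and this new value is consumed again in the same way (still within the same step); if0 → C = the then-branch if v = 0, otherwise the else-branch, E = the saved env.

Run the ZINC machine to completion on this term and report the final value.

0. <C=((λy. ((λx. ((x * x) + x)) (6 + (let p = 2 in p)))) 7), E=∅, A=∅, R=∅>
1. <C=7, E=∅, A=∅, R=[app]>
2. <C=(λy. ((λx. ((x * x) + x)) (6 + (let p = 2 in p)))), E=∅, A=[7], R=∅>
3. <C=((λx. ((x * x) + x)) (6 + (let p = 2 in p))), E={y↦7}, A=∅, R=∅>
4. <C=(6 + (let p = 2 in p)), E={y↦7}, A=∅, R=[app]>
5. <C=6, E={y↦7}, A=∅, R=[addR :: app]>
6. <C=(let p = 2 in p), E={y↦7}, A=∅, R=[addL(6) :: app]>
7. <C=2, E={y↦7}, A=∅, R=[let p :: addL(6) :: app]>
8. <C=p, E={p↦2, y↦7}, A=∅, R=[addL(6) :: app]>
9. <C=(λx. ((x * x) + x)), E={y↦7}, A=[8], R=∅>
10. <C=((x * x) + x), E={x↦8, y↦7}, A=∅, R=∅>
11. <C=(x * x), E={x↦8, y↦7}, A=∅, R=[addR]>
12. <C=x, E={x↦8, y↦7}, A=∅, R=[mulR :: addR]>
13. <C=x, E={x↦8, y↦7}, A=∅, R=[mulL(8) :: addR]>
14. <C=x, E={x↦8, y↦7}, A=∅, R=[addL(64)]>
→ final value 72

Answer: 72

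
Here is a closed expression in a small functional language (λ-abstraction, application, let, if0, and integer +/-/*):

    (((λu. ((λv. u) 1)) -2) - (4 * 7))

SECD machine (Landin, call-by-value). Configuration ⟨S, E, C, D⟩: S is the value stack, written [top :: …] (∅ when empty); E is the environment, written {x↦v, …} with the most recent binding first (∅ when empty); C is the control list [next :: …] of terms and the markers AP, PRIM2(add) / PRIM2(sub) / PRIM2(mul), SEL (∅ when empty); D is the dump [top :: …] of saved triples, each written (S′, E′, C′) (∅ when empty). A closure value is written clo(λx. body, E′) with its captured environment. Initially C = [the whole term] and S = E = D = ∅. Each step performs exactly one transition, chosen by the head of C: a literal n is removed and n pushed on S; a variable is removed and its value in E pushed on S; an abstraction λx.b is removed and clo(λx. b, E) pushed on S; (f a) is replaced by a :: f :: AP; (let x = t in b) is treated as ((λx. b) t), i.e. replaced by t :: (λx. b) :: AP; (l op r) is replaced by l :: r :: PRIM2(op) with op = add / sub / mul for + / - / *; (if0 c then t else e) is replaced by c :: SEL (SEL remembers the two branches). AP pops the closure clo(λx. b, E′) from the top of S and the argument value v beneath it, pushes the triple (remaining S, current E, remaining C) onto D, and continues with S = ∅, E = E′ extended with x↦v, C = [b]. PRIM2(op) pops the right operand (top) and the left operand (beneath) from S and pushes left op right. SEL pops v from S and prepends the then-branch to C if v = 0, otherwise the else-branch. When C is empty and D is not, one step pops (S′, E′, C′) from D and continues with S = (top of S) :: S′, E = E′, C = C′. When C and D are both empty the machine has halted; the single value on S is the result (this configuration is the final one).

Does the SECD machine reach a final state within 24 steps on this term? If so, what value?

Answer: -30

Derivation:
0. <S=∅, E=∅, C=[(((λu. ((λv. u) 1)) -2) - (4 * 7))], D=∅>
1. <S=∅, E=∅, C=[((λu. ((λv. u) 1)) -2) :: (4 * 7) :: PRIM2(sub)], D=∅>
2. <S=∅, E=∅, C=[-2 :: (λu. ((λv. u) 1)) :: AP :: (4 * 7) :: PRIM2(sub)], D=∅>
3. <S=[-2], E=∅, C=[(λu. ((λv. u) 1)) :: AP :: (4 * 7) :: PRIM2(sub)], D=∅>
4. <S=[clo(λu. ((λv. u) 1), ∅) :: -2], E=∅, C=[AP :: (4 * 7) :: PRIM2(sub)], D=∅>
5. <S=∅, E={u↦-2}, C=[((λv. u) 1)], D=[(∅, ∅, [(4 * 7) :: PRIM2(sub)])]>
6. <S=∅, E={u↦-2}, C=[1 :: (λv. u) :: AP], D=[(∅, ∅, [(4 * 7) :: PRIM2(sub)])]>
7. <S=[1], E={u↦-2}, C=[(λv. u) :: AP], D=[(∅, ∅, [(4 * 7) :: PRIM2(sub)])]>
8. <S=[clo(λv. u, {u↦-2}) :: 1], E={u↦-2}, C=[AP], D=[(∅, ∅, [(4 * 7) :: PRIM2(sub)])]>
9. <S=∅, E={v↦1, u↦-2}, C=[u], D=[(∅, {u↦-2}, ∅) :: (∅, ∅, [(4 * 7) :: PRIM2(sub)])]>
10. <S=[-2], E={v↦1, u↦-2}, C=∅, D=[(∅, {u↦-2}, ∅) :: (∅, ∅, [(4 * 7) :: PRIM2(sub)])]>
11. <S=[-2], E={u↦-2}, C=∅, D=[(∅, ∅, [(4 * 7) :: PRIM2(sub)])]>
12. <S=[-2], E=∅, C=[(4 * 7) :: PRIM2(sub)], D=∅>
13. <S=[-2], E=∅, C=[4 :: 7 :: PRIM2(mul) :: PRIM2(sub)], D=∅>
14. <S=[4 :: -2], E=∅, C=[7 :: PRIM2(mul) :: PRIM2(sub)], D=∅>
15. <S=[7 :: 4 :: -2], E=∅, C=[PRIM2(mul) :: PRIM2(sub)], D=∅>
16. <S=[28 :: -2], E=∅, C=[PRIM2(sub)], D=∅>
17. <S=[-30], E=∅, C=∅, D=∅>
→ final value -30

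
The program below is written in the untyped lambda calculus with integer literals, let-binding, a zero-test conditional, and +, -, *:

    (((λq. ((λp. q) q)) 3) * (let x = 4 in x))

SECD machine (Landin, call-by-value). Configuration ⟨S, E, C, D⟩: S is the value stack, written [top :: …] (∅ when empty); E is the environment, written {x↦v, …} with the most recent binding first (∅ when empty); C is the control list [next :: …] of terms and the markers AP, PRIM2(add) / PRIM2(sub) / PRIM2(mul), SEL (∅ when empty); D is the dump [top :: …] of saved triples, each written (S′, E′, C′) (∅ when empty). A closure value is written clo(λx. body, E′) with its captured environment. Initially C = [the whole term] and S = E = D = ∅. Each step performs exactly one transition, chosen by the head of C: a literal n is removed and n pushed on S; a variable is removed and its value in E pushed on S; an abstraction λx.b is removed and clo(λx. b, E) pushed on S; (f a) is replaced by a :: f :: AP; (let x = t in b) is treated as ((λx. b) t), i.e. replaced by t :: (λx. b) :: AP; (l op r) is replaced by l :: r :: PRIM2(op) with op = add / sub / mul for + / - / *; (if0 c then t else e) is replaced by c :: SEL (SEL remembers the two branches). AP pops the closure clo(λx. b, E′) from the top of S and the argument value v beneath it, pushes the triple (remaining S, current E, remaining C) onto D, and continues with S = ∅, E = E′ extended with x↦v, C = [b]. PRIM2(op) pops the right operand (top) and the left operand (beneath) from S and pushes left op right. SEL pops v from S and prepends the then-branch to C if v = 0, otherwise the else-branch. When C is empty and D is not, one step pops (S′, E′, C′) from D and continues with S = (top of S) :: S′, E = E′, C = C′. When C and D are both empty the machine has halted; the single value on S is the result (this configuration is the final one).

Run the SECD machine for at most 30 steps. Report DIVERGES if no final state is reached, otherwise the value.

t=0: [S=∅ | E=∅ | C=[(((λq. ((λp. q) q)) 3) * (let x = 4 in x))] | D=∅]
t=1: [S=∅ | E=∅ | C=[((λq. ((λp. q) q)) 3) :: (let x = 4 in x) :: PRIM2(mul)] | D=∅]
t=2: [S=∅ | E=∅ | C=[3 :: (λq. ((λp. q) q)) :: AP :: (let x = 4 in x) :: PRIM2(mul)] | D=∅]
t=3: [S=[3] | E=∅ | C=[(λq. ((λp. q) q)) :: AP :: (let x = 4 in x) :: PRIM2(mul)] | D=∅]
t=4: [S=[clo(λq. ((λp. q) q), ∅) :: 3] | E=∅ | C=[AP :: (let x = 4 in x) :: PRIM2(mul)] | D=∅]
t=5: [S=∅ | E={q↦3} | C=[((λp. q) q)] | D=[(∅, ∅, [(let x = 4 in x) :: PRIM2(mul)])]]
t=6: [S=∅ | E={q↦3} | C=[q :: (λp. q) :: AP] | D=[(∅, ∅, [(let x = 4 in x) :: PRIM2(mul)])]]
t=7: [S=[3] | E={q↦3} | C=[(λp. q) :: AP] | D=[(∅, ∅, [(let x = 4 in x) :: PRIM2(mul)])]]
t=8: [S=[clo(λp. q, {q↦3}) :: 3] | E={q↦3} | C=[AP] | D=[(∅, ∅, [(let x = 4 in x) :: PRIM2(mul)])]]
t=9: [S=∅ | E={p↦3, q↦3} | C=[q] | D=[(∅, {q↦3}, ∅) :: (∅, ∅, [(let x = 4 in x) :: PRIM2(mul)])]]
t=10: [S=[3] | E={p↦3, q↦3} | C=∅ | D=[(∅, {q↦3}, ∅) :: (∅, ∅, [(let x = 4 in x) :: PRIM2(mul)])]]
t=11: [S=[3] | E={q↦3} | C=∅ | D=[(∅, ∅, [(let x = 4 in x) :: PRIM2(mul)])]]
t=12: [S=[3] | E=∅ | C=[(let x = 4 in x) :: PRIM2(mul)] | D=∅]
t=13: [S=[3] | E=∅ | C=[4 :: (λx. x) :: AP :: PRIM2(mul)] | D=∅]
t=14: [S=[4 :: 3] | E=∅ | C=[(λx. x) :: AP :: PRIM2(mul)] | D=∅]
t=15: [S=[clo(λx. x, ∅) :: 4 :: 3] | E=∅ | C=[AP :: PRIM2(mul)] | D=∅]
t=16: [S=∅ | E={x↦4} | C=[x] | D=[([3], ∅, [PRIM2(mul)])]]
t=17: [S=[4] | E={x↦4} | C=∅ | D=[([3], ∅, [PRIM2(mul)])]]
t=18: [S=[4 :: 3] | E=∅ | C=[PRIM2(mul)] | D=∅]
t=19: [S=[12] | E=∅ | C=∅ | D=∅]
→ final value 12

Answer: 12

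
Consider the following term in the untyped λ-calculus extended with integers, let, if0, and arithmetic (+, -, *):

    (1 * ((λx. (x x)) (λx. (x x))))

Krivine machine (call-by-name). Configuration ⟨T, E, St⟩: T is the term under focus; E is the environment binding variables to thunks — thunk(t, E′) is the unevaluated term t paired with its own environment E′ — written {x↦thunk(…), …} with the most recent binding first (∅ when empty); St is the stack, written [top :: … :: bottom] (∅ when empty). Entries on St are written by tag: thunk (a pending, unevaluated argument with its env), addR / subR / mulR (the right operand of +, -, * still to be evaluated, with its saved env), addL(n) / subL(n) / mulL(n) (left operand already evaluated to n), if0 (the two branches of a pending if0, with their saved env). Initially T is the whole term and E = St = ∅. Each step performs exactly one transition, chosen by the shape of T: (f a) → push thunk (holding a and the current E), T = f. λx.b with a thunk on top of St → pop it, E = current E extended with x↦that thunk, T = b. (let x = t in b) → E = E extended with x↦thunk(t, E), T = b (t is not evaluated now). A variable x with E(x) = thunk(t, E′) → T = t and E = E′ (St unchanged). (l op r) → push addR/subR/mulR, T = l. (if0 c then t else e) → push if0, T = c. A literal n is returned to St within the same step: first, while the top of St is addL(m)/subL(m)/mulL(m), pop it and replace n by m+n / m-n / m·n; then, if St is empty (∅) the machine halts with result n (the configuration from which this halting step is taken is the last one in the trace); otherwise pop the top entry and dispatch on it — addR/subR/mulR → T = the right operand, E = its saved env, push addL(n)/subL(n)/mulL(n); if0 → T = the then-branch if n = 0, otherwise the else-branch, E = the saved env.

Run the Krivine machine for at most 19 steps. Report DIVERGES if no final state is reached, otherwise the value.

Answer: DIVERGES (no final state within 19 steps)

Machine steps:
0. ⟨T=(1 * ((λx. (x x)) (λx. (x x)))); E=∅; St=∅⟩
1. ⟨T=1; E=∅; St=[mulR]⟩
2. ⟨T=((λx. (x x)) (λx. (x x))); E=∅; St=[mulL(1)]⟩
3. ⟨T=(λx. (x x)); E=∅; St=[thunk :: mulL(1)]⟩
4. ⟨T=(x x); E={x↦thunk((λx. (x x)), ∅)}; St=[mulL(1)]⟩
5. ⟨T=x; E={x↦thunk((λx. (x x)), ∅)}; St=[thunk :: mulL(1)]⟩
6. ⟨T=(λx. (x x)); E=∅; St=[thunk :: mulL(1)]⟩
7. ⟨T=(x x); E={x↦thunk(x, {x↦thunk((λx. (x x)), ∅)})}; St=[mulL(1)]⟩
8. ⟨T=x; E={x↦thunk(x, {x↦thunk((λx. (x x)), ∅)})}; St=[thunk :: mulL(1)]⟩
9. ⟨T=x; E={x↦thunk((λx. (x x)), ∅)}; St=[thunk :: mulL(1)]⟩
10. ⟨T=(λx. (x x)); E=∅; St=[thunk :: mulL(1)]⟩
11. ⟨T=(x x); E={x↦thunk(x, {x↦thunk(x, {x↦thunk((λx. (x x)), ∅)})})}; St=[mulL(1)]⟩
12. ⟨T=x; E={x↦thunk(x, {x↦thunk(x, {x↦thunk((λx. (x x)), ∅)})})}; St=[thunk :: mulL(1)]⟩
13. ⟨T=x; E={x↦thunk(x, {x↦thunk((λx. (x x)), ∅)})}; St=[thunk :: mulL(1)]⟩
14. ⟨T=x; E={x↦thunk((λx. (x x)), ∅)}; St=[thunk :: mulL(1)]⟩
15. ⟨T=(λx. (x x)); E=∅; St=[thunk :: mulL(1)]⟩
16. ⟨T=(x x); E={x↦thunk(x, {x↦thunk(x, {x↦thunk(x, {x↦thunk((λx. (x x)), ∅)})})})}; St=[mulL(1)]⟩
17. ⟨T=x; E={x↦thunk(x, {x↦thunk(x, {x↦thunk(x, {x↦thunk((λx. (x x)), ∅)})})})}; St=[thunk :: mulL(1)]⟩
18. ⟨T=x; E={x↦thunk(x, {x↦thunk(x, {x↦thunk((λx. (x x)), ∅)})})}; St=[thunk :: mulL(1)]⟩
19. ⟨T=x; E={x↦thunk(x, {x↦thunk((λx. (x x)), ∅)})}; St=[thunk :: mulL(1)]⟩
→ 19 transitions taken and the configuration is still not final: no result within 19 steps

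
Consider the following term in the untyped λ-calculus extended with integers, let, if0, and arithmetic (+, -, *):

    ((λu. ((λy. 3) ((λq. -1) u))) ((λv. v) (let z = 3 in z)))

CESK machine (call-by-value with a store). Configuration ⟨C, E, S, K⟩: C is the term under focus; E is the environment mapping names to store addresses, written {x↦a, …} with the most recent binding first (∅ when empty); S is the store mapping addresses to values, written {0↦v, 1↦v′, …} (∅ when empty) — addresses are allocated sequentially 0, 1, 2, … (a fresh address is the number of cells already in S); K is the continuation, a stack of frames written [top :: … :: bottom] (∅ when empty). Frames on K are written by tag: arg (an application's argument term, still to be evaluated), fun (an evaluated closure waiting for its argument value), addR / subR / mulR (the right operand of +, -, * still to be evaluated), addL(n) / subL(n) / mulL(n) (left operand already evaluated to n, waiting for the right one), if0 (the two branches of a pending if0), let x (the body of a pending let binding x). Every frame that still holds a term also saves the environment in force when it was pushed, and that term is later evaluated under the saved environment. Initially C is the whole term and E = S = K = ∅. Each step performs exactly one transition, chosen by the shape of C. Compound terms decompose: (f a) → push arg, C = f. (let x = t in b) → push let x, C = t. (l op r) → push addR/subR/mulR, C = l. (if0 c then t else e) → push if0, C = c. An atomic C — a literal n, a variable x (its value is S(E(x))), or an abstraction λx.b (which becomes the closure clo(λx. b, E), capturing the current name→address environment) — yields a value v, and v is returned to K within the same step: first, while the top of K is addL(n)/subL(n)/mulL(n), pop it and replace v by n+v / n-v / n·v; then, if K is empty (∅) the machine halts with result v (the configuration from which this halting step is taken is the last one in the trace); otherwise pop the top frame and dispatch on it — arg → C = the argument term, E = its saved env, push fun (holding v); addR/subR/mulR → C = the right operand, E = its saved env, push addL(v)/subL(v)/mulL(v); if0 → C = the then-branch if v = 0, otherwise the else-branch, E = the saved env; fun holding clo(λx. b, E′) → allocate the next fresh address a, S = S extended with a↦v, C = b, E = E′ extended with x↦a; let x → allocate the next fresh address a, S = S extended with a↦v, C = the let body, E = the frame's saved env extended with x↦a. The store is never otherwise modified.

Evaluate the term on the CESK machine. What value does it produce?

Answer: 3

Execution trace:
[0] [C=((λu. ((λy. 3) ((λq. -1) u))) ((λv. v) (let z = 3 in z))) | E=∅ | S=∅ | K=∅]
[1] [C=(λu. ((λy. 3) ((λq. -1) u))) | E=∅ | S=∅ | K=[arg]]
[2] [C=((λv. v) (let z = 3 in z)) | E=∅ | S=∅ | K=[fun]]
[3] [C=(λv. v) | E=∅ | S=∅ | K=[arg :: fun]]
[4] [C=(let z = 3 in z) | E=∅ | S=∅ | K=[fun :: fun]]
[5] [C=3 | E=∅ | S=∅ | K=[let z :: fun :: fun]]
[6] [C=z | E={z↦0} | S={0↦3} | K=[fun :: fun]]
[7] [C=v | E={v↦1} | S={0↦3, 1↦3} | K=[fun]]
[8] [C=((λy. 3) ((λq. -1) u)) | E={u↦2} | S={0↦3, 1↦3, 2↦3} | K=∅]
[9] [C=(λy. 3) | E={u↦2} | S={0↦3, 1↦3, 2↦3} | K=[arg]]
[10] [C=((λq. -1) u) | E={u↦2} | S={0↦3, 1↦3, 2↦3} | K=[fun]]
[11] [C=(λq. -1) | E={u↦2} | S={0↦3, 1↦3, 2↦3} | K=[arg :: fun]]
[12] [C=u | E={u↦2} | S={0↦3, 1↦3, 2↦3} | K=[fun :: fun]]
[13] [C=-1 | E={q↦3, u↦2} | S={0↦3, 1↦3, 2↦3, 3↦3} | K=[fun]]
[14] [C=3 | E={y↦4, u↦2} | S={0↦3, 1↦3, 2↦3, 3↦3, 4↦-1} | K=∅]
→ final value 3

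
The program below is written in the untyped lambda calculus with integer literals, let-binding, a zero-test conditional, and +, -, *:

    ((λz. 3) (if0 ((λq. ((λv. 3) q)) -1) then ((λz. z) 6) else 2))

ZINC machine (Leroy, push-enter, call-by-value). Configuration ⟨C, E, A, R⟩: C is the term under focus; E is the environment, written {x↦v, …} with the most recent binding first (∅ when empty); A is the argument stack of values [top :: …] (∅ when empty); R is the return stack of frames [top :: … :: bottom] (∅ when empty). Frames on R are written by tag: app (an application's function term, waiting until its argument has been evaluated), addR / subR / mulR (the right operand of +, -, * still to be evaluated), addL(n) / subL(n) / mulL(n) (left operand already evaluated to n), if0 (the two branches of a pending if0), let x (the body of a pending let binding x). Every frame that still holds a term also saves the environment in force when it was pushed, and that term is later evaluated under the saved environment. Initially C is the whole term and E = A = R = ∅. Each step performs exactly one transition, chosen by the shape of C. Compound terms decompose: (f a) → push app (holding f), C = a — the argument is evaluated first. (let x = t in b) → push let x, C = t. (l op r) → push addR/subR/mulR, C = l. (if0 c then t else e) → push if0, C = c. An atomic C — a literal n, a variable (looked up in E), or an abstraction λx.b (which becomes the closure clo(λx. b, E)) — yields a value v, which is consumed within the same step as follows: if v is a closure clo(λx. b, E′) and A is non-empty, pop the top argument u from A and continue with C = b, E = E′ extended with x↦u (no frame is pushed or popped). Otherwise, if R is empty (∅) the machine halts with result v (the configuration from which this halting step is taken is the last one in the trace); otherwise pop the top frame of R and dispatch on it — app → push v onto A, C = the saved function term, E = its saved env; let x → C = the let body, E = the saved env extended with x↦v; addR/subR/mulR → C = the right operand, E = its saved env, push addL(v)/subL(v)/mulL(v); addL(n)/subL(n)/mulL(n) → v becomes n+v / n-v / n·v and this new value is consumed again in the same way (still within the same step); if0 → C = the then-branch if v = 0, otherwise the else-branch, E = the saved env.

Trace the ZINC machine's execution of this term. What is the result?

Answer: 3

Machine steps:
0. [C=((λz. 3) (if0 ((λq. ((λv. 3) q)) -1) then ((λz. z) 6) else 2)) | E=∅ | A=∅ | R=∅]
1. [C=(if0 ((λq. ((λv. 3) q)) -1) then ((λz. z) 6) else 2) | E=∅ | A=∅ | R=[app]]
2. [C=((λq. ((λv. 3) q)) -1) | E=∅ | A=∅ | R=[if0 :: app]]
3. [C=-1 | E=∅ | A=∅ | R=[app :: if0 :: app]]
4. [C=(λq. ((λv. 3) q)) | E=∅ | A=[-1] | R=[if0 :: app]]
5. [C=((λv. 3) q) | E={q↦-1} | A=∅ | R=[if0 :: app]]
6. [C=q | E={q↦-1} | A=∅ | R=[app :: if0 :: app]]
7. [C=(λv. 3) | E={q↦-1} | A=[-1] | R=[if0 :: app]]
8. [C=3 | E={v↦-1, q↦-1} | A=∅ | R=[if0 :: app]]
9. [C=2 | E=∅ | A=∅ | R=[app]]
10. [C=(λz. 3) | E=∅ | A=[2] | R=∅]
11. [C=3 | E={z↦2} | A=∅ | R=∅]
→ final value 3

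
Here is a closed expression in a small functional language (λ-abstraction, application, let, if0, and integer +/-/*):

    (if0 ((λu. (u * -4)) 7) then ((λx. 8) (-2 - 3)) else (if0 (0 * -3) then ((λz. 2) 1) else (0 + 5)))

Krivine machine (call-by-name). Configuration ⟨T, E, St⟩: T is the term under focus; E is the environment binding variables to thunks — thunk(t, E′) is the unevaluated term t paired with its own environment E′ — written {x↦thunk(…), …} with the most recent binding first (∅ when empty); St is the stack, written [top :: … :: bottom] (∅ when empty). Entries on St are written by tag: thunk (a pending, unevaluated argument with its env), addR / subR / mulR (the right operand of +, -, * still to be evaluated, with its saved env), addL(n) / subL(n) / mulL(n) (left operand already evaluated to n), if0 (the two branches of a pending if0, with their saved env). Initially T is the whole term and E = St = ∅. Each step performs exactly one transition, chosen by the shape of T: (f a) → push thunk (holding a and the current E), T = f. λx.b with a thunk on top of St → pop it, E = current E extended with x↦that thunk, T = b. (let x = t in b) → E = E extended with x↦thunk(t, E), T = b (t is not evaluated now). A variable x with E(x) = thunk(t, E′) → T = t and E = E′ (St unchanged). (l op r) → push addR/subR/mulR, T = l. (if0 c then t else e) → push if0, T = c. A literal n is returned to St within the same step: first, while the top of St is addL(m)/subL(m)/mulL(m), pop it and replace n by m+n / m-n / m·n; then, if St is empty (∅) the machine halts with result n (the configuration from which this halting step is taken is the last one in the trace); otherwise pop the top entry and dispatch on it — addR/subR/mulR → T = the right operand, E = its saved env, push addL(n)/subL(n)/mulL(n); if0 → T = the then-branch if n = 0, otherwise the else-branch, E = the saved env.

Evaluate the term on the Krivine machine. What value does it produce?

Answer: 2

Derivation:
0. ⟨T=(if0 ((λu. (u * -4)) 7) then ((λx. 8) (-2 - 3)) else (if0 (0 * -3) then ((λz. 2) 1) else (0 + 5))); E=∅; St=∅⟩
1. ⟨T=((λu. (u * -4)) 7); E=∅; St=[if0]⟩
2. ⟨T=(λu. (u * -4)); E=∅; St=[thunk :: if0]⟩
3. ⟨T=(u * -4); E={u↦thunk(7, ∅)}; St=[if0]⟩
4. ⟨T=u; E={u↦thunk(7, ∅)}; St=[mulR :: if0]⟩
5. ⟨T=7; E=∅; St=[mulR :: if0]⟩
6. ⟨T=-4; E={u↦thunk(7, ∅)}; St=[mulL(7) :: if0]⟩
7. ⟨T=(if0 (0 * -3) then ((λz. 2) 1) else (0 + 5)); E=∅; St=∅⟩
8. ⟨T=(0 * -3); E=∅; St=[if0]⟩
9. ⟨T=0; E=∅; St=[mulR :: if0]⟩
10. ⟨T=-3; E=∅; St=[mulL(0) :: if0]⟩
11. ⟨T=((λz. 2) 1); E=∅; St=∅⟩
12. ⟨T=(λz. 2); E=∅; St=[thunk]⟩
13. ⟨T=2; E={z↦thunk(1, ∅)}; St=∅⟩
→ final value 2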